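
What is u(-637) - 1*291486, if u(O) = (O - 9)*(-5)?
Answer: -288256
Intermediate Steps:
u(O) = 45 - 5*O (u(O) = (-9 + O)*(-5) = 45 - 5*O)
u(-637) - 1*291486 = (45 - 5*(-637)) - 1*291486 = (45 + 3185) - 291486 = 3230 - 291486 = -288256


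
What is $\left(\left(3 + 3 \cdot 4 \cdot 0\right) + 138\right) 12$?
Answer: $1692$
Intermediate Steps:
$\left(\left(3 + 3 \cdot 4 \cdot 0\right) + 138\right) 12 = \left(\left(3 + 12 \cdot 0\right) + 138\right) 12 = \left(\left(3 + 0\right) + 138\right) 12 = \left(3 + 138\right) 12 = 141 \cdot 12 = 1692$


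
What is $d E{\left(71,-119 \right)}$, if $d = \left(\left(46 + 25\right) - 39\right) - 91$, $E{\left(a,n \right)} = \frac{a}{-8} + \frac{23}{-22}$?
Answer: $\frac{51507}{88} \approx 585.31$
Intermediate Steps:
$E{\left(a,n \right)} = - \frac{23}{22} - \frac{a}{8}$ ($E{\left(a,n \right)} = a \left(- \frac{1}{8}\right) + 23 \left(- \frac{1}{22}\right) = - \frac{a}{8} - \frac{23}{22} = - \frac{23}{22} - \frac{a}{8}$)
$d = -59$ ($d = \left(71 - 39\right) - 91 = 32 - 91 = -59$)
$d E{\left(71,-119 \right)} = - 59 \left(- \frac{23}{22} - \frac{71}{8}\right) = \left(-59\right) \left(- \frac{873}{88}\right) = \frac{51507}{88}$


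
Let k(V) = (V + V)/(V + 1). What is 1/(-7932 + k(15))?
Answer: -8/63441 ≈ -0.00012610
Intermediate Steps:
k(V) = 2*V/(1 + V) (k(V) = (2*V)/(1 + V) = 2*V/(1 + V))
1/(-7932 + k(15)) = 1/(-7932 + 2*15/(1 + 15)) = 1/(-7932 + 2*15/16) = 1/(-7932 + 2*15*(1/16)) = 1/(-7932 + 15/8) = 1/(-63441/8) = -8/63441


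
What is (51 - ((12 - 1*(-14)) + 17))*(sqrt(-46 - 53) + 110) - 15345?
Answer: -14465 + 24*I*sqrt(11) ≈ -14465.0 + 79.599*I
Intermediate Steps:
(51 - ((12 - 1*(-14)) + 17))*(sqrt(-46 - 53) + 110) - 15345 = (51 - ((12 + 14) + 17))*(sqrt(-99) + 110) - 15345 = (51 - (26 + 17))*(3*I*sqrt(11) + 110) - 15345 = (51 - 1*43)*(110 + 3*I*sqrt(11)) - 15345 = (51 - 43)*(110 + 3*I*sqrt(11)) - 15345 = 8*(110 + 3*I*sqrt(11)) - 15345 = (880 + 24*I*sqrt(11)) - 15345 = -14465 + 24*I*sqrt(11)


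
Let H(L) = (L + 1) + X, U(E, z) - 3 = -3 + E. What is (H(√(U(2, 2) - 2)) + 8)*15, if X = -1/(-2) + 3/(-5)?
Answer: 267/2 ≈ 133.50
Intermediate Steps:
U(E, z) = E (U(E, z) = 3 + (-3 + E) = E)
X = -⅒ (X = -1*(-½) + 3*(-⅕) = ½ - ⅗ = -⅒ ≈ -0.10000)
H(L) = 9/10 + L (H(L) = (L + 1) - ⅒ = (1 + L) - ⅒ = 9/10 + L)
(H(√(U(2, 2) - 2)) + 8)*15 = ((9/10 + √(2 - 2)) + 8)*15 = ((9/10 + √0) + 8)*15 = ((9/10 + 0) + 8)*15 = (9/10 + 8)*15 = (89/10)*15 = 267/2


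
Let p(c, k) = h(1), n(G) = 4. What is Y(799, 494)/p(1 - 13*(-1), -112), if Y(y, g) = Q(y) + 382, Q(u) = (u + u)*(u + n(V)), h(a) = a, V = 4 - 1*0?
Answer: 1283576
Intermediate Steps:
V = 4 (V = 4 + 0 = 4)
Q(u) = 2*u*(4 + u) (Q(u) = (u + u)*(u + 4) = (2*u)*(4 + u) = 2*u*(4 + u))
p(c, k) = 1
Y(y, g) = 382 + 2*y*(4 + y) (Y(y, g) = 2*y*(4 + y) + 382 = 382 + 2*y*(4 + y))
Y(799, 494)/p(1 - 13*(-1), -112) = (382 + 2*799*(4 + 799))/1 = (382 + 2*799*803)*1 = (382 + 1283194)*1 = 1283576*1 = 1283576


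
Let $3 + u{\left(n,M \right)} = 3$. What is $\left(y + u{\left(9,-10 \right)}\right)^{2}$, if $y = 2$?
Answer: $4$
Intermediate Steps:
$u{\left(n,M \right)} = 0$ ($u{\left(n,M \right)} = -3 + 3 = 0$)
$\left(y + u{\left(9,-10 \right)}\right)^{2} = \left(2 + 0\right)^{2} = 2^{2} = 4$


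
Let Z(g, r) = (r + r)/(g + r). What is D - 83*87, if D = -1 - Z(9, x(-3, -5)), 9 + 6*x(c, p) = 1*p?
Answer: -72213/10 ≈ -7221.3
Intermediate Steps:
x(c, p) = -3/2 + p/6 (x(c, p) = -3/2 + (1*p)/6 = -3/2 + p/6)
Z(g, r) = 2*r/(g + r) (Z(g, r) = (2*r)/(g + r) = 2*r/(g + r))
D = -3/10 (D = -1 - 2*(-3/2 + (⅙)*(-5))/(9 + (-3/2 + (⅙)*(-5))) = -1 - 2*(-3/2 - ⅚)/(9 + (-3/2 - ⅚)) = -1 - 2*(-7)/(3*(9 - 7/3)) = -1 - 2*(-7)/(3*20/3) = -1 - 2*(-7)*3/(3*20) = -1 - 1*(-7/10) = -1 + 7/10 = -3/10 ≈ -0.30000)
D - 83*87 = -3/10 - 83*87 = -3/10 - 7221 = -72213/10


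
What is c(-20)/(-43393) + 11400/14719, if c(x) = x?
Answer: 494974580/638701567 ≈ 0.77497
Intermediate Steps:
c(-20)/(-43393) + 11400/14719 = -20/(-43393) + 11400/14719 = -20*(-1/43393) + 11400*(1/14719) = 20/43393 + 11400/14719 = 494974580/638701567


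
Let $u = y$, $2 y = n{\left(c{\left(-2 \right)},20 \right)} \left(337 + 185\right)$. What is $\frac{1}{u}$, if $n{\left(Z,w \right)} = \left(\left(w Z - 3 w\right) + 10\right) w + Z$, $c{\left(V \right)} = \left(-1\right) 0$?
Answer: $- \frac{1}{261000} \approx -3.8314 \cdot 10^{-6}$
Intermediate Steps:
$c{\left(V \right)} = 0$
$n{\left(Z,w \right)} = Z + w \left(10 - 3 w + Z w\right)$ ($n{\left(Z,w \right)} = \left(\left(Z w - 3 w\right) + 10\right) w + Z = \left(\left(- 3 w + Z w\right) + 10\right) w + Z = \left(10 - 3 w + Z w\right) w + Z = w \left(10 - 3 w + Z w\right) + Z = Z + w \left(10 - 3 w + Z w\right)$)
$y = -261000$ ($y = \frac{\left(0 - 3 \cdot 20^{2} + 10 \cdot 20 + 0 \cdot 20^{2}\right) \left(337 + 185\right)}{2} = \frac{\left(0 - 1200 + 200 + 0 \cdot 400\right) 522}{2} = \frac{\left(0 - 1200 + 200 + 0\right) 522}{2} = \frac{\left(-1000\right) 522}{2} = \frac{1}{2} \left(-522000\right) = -261000$)
$u = -261000$
$\frac{1}{u} = \frac{1}{-261000} = - \frac{1}{261000}$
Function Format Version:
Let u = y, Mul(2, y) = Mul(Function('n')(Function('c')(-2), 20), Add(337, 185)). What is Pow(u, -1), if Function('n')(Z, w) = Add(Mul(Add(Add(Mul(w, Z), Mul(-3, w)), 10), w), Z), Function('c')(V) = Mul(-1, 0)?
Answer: Rational(-1, 261000) ≈ -3.8314e-6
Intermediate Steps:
Function('c')(V) = 0
Function('n')(Z, w) = Add(Z, Mul(w, Add(10, Mul(-3, w), Mul(Z, w)))) (Function('n')(Z, w) = Add(Mul(Add(Add(Mul(Z, w), Mul(-3, w)), 10), w), Z) = Add(Mul(Add(Add(Mul(-3, w), Mul(Z, w)), 10), w), Z) = Add(Mul(Add(10, Mul(-3, w), Mul(Z, w)), w), Z) = Add(Mul(w, Add(10, Mul(-3, w), Mul(Z, w))), Z) = Add(Z, Mul(w, Add(10, Mul(-3, w), Mul(Z, w)))))
y = -261000 (y = Mul(Rational(1, 2), Mul(Add(0, Mul(-3, Pow(20, 2)), Mul(10, 20), Mul(0, Pow(20, 2))), Add(337, 185))) = Mul(Rational(1, 2), Mul(Add(0, Mul(-3, 400), 200, Mul(0, 400)), 522)) = Mul(Rational(1, 2), Mul(Add(0, -1200, 200, 0), 522)) = Mul(Rational(1, 2), Mul(-1000, 522)) = Mul(Rational(1, 2), -522000) = -261000)
u = -261000
Pow(u, -1) = Pow(-261000, -1) = Rational(-1, 261000)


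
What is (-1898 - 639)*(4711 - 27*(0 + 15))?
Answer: -10924322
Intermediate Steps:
(-1898 - 639)*(4711 - 27*(0 + 15)) = -2537*(4711 - 27*15) = -2537*(4711 - 405) = -2537*4306 = -10924322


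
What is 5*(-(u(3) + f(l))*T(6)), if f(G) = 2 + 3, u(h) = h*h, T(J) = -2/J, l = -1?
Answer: 70/3 ≈ 23.333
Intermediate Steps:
u(h) = h**2
f(G) = 5
5*(-(u(3) + f(l))*T(6)) = 5*(-(3**2 + 5)*(-2/6)) = 5*(-(9 + 5)*(-2*1/6)) = 5*(-14*(-1)/3) = 5*(-1*(-14/3)) = 5*(14/3) = 70/3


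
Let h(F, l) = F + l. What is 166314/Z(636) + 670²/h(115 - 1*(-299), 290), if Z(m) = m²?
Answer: 17855281/27984 ≈ 638.05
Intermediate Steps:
166314/Z(636) + 670²/h(115 - 1*(-299), 290) = 166314/(636²) + 670²/((115 - 1*(-299)) + 290) = 166314/404496 + 448900/((115 + 299) + 290) = 166314*(1/404496) + 448900/(414 + 290) = 523/1272 + 448900/704 = 523/1272 + 448900*(1/704) = 523/1272 + 112225/176 = 17855281/27984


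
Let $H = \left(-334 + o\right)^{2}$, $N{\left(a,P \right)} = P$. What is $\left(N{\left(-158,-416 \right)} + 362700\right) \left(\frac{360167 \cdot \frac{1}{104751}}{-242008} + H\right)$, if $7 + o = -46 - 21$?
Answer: $\frac{29400454005287794015}{487511154} \approx 6.0307 \cdot 10^{10}$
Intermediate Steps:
$o = -74$ ($o = -7 - 67 = -74$)
$H = 166464$ ($H = \left(-334 - 74\right)^{2} = \left(-408\right)^{2} = 166464$)
$\left(N{\left(-158,-416 \right)} + 362700\right) \left(\frac{360167 \cdot \frac{1}{104751}}{-242008} + H\right) = \left(-416 + 362700\right) \left(\frac{360167 \cdot \frac{1}{104751}}{-242008} + 166464\right) = 362284 \left(360167 \cdot \frac{1}{104751} \left(- \frac{1}{242008}\right) + 166464\right) = 362284 \left(\frac{360167}{104751} \left(- \frac{1}{242008}\right) + 166464\right) = 362284 \left(- \frac{360167}{25350580008} + 166464\right) = 362284 \cdot \frac{4219958950091545}{25350580008} = \frac{29400454005287794015}{487511154}$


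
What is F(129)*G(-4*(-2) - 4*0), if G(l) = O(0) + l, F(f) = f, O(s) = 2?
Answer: 1290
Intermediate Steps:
G(l) = 2 + l
F(129)*G(-4*(-2) - 4*0) = 129*(2 + (-4*(-2) - 4*0)) = 129*(2 + (8 + 0)) = 129*(2 + 8) = 129*10 = 1290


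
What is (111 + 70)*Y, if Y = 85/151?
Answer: 15385/151 ≈ 101.89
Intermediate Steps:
Y = 85/151 (Y = 85*(1/151) = 85/151 ≈ 0.56291)
(111 + 70)*Y = (111 + 70)*(85/151) = 181*(85/151) = 15385/151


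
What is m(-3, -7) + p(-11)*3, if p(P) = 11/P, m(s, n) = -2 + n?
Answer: -12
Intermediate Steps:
m(-3, -7) + p(-11)*3 = (-2 - 7) + (11/(-11))*3 = -9 + (11*(-1/11))*3 = -9 - 1*3 = -9 - 3 = -12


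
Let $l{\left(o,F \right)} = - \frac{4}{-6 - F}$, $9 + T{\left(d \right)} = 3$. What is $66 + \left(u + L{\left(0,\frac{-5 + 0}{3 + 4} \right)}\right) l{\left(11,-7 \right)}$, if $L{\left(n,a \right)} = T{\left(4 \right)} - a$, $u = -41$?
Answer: $\frac{1758}{7} \approx 251.14$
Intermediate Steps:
$T{\left(d \right)} = -6$ ($T{\left(d \right)} = -9 + 3 = -6$)
$L{\left(n,a \right)} = -6 - a$
$66 + \left(u + L{\left(0,\frac{-5 + 0}{3 + 4} \right)}\right) l{\left(11,-7 \right)} = 66 + \left(-41 - \left(6 + \frac{-5 + 0}{3 + 4}\right)\right) \frac{4}{6 - 7} = 66 + \left(-41 - \left(6 - \frac{5}{7}\right)\right) \frac{4}{-1} = 66 + \left(-41 - \left(6 - \frac{5}{7}\right)\right) 4 \left(-1\right) = 66 + \left(-41 - \frac{37}{7}\right) \left(-4\right) = 66 - - \frac{1296}{7} = 66 + \frac{1296}{7} = \frac{1758}{7}$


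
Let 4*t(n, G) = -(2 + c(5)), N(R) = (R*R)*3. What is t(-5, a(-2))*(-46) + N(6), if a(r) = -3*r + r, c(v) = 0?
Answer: 131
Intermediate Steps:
a(r) = -2*r
N(R) = 3*R² (N(R) = R²*3 = 3*R²)
t(n, G) = -½ (t(n, G) = (-(2 + 0))/4 = (-1*2)/4 = (¼)*(-2) = -½)
t(-5, a(-2))*(-46) + N(6) = -½*(-46) + 3*6² = 23 + 3*36 = 23 + 108 = 131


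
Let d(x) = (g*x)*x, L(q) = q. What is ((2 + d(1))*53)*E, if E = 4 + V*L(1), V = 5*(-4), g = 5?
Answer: -5936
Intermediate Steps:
d(x) = 5*x² (d(x) = (5*x)*x = 5*x²)
V = -20
E = -16 (E = 4 - 20*1 = 4 - 20 = -16)
((2 + d(1))*53)*E = ((2 + 5*1²)*53)*(-16) = ((2 + 5*1)*53)*(-16) = ((2 + 5)*53)*(-16) = (7*53)*(-16) = 371*(-16) = -5936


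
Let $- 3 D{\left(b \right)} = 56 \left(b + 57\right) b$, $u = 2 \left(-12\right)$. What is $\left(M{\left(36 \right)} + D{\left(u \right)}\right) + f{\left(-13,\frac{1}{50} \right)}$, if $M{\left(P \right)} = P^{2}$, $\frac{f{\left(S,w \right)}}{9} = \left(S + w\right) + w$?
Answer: $\frac{399084}{25} \approx 15963.0$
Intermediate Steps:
$f{\left(S,w \right)} = 9 S + 18 w$ ($f{\left(S,w \right)} = 9 \left(\left(S + w\right) + w\right) = 9 \left(S + 2 w\right) = 9 S + 18 w$)
$u = -24$
$D{\left(b \right)} = - \frac{b \left(3192 + 56 b\right)}{3}$ ($D{\left(b \right)} = - \frac{56 \left(b + 57\right) b}{3} = - \frac{56 \left(57 + b\right) b}{3} = - \frac{\left(3192 + 56 b\right) b}{3} = - \frac{b \left(3192 + 56 b\right)}{3}$)
$\left(M{\left(36 \right)} + D{\left(u \right)}\right) + f{\left(-13,\frac{1}{50} \right)} = \left(36^{2} - - 448 \left(57 - 24\right)\right) + \left(9 \left(-13\right) + \frac{18}{50}\right) = \left(1296 - \left(-448\right) 33\right) + \left(-117 + 18 \cdot \frac{1}{50}\right) = \left(1296 + 14784\right) + \left(-117 + \frac{9}{25}\right) = 16080 - \frac{2916}{25} = \frac{399084}{25}$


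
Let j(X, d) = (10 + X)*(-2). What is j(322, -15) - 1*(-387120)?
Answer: 386456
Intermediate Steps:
j(X, d) = -20 - 2*X
j(322, -15) - 1*(-387120) = (-20 - 2*322) - 1*(-387120) = (-20 - 644) + 387120 = -664 + 387120 = 386456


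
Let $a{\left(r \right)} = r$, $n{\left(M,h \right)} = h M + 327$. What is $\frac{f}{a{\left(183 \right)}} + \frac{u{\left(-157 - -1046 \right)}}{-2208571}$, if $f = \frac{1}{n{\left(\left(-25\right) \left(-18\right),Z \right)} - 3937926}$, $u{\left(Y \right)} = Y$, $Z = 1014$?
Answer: $- \frac{566364298984}{1407031370512407} \approx -0.00040252$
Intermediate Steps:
$n{\left(M,h \right)} = 327 + M h$ ($n{\left(M,h \right)} = M h + 327 = 327 + M h$)
$f = - \frac{1}{3481299}$ ($f = \frac{1}{\left(327 + \left(-25\right) \left(-18\right) 1014\right) - 3937926} = \frac{1}{\left(327 + 450 \cdot 1014\right) - 3937926} = \frac{1}{\left(327 + 456300\right) - 3937926} = \frac{1}{456627 - 3937926} = \frac{1}{-3481299} = - \frac{1}{3481299} \approx -2.8725 \cdot 10^{-7}$)
$\frac{f}{a{\left(183 \right)}} + \frac{u{\left(-157 - -1046 \right)}}{-2208571} = - \frac{1}{3481299 \cdot 183} + \frac{-157 - -1046}{-2208571} = \left(- \frac{1}{3481299}\right) \frac{1}{183} + \left(-157 + 1046\right) \left(- \frac{1}{2208571}\right) = - \frac{1}{637077717} + 889 \left(- \frac{1}{2208571}\right) = - \frac{1}{637077717} - \frac{889}{2208571} = - \frac{566364298984}{1407031370512407}$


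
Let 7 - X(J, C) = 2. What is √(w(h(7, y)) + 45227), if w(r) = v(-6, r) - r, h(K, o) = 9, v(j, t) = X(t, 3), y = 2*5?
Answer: √45223 ≈ 212.66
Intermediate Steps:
X(J, C) = 5 (X(J, C) = 7 - 1*2 = 7 - 2 = 5)
y = 10
v(j, t) = 5
w(r) = 5 - r
√(w(h(7, y)) + 45227) = √((5 - 1*9) + 45227) = √((5 - 9) + 45227) = √(-4 + 45227) = √45223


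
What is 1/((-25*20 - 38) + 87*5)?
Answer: -1/103 ≈ -0.0097087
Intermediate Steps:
1/((-25*20 - 38) + 87*5) = 1/((-500 - 38) + 435) = 1/(-538 + 435) = 1/(-103) = -1/103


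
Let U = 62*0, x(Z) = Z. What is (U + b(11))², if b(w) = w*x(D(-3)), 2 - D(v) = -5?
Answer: 5929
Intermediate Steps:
D(v) = 7 (D(v) = 2 - 1*(-5) = 2 + 5 = 7)
b(w) = 7*w (b(w) = w*7 = 7*w)
U = 0
(U + b(11))² = (0 + 7*11)² = (0 + 77)² = 77² = 5929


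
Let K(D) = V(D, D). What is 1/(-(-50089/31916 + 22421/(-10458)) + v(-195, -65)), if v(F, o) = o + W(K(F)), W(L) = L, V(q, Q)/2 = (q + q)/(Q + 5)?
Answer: -452983788/25902259381 ≈ -0.017488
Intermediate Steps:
V(q, Q) = 4*q/(5 + Q) (V(q, Q) = 2*((q + q)/(Q + 5)) = 2*((2*q)/(5 + Q)) = 2*(2*q/(5 + Q)) = 4*q/(5 + Q))
K(D) = 4*D/(5 + D)
v(F, o) = o + 4*F/(5 + F)
1/(-(-50089/31916 + 22421/(-10458)) + v(-195, -65)) = 1/(-(-50089/31916 + 22421/(-10458)) + (4*(-195) - 65*(5 - 195))/(5 - 195)) = 1/(-(-50089*1/31916 + 22421*(-1/10458)) + (-780 - 65*(-190))/(-190)) = 1/(-(-50089/31916 - 3203/1494) - (-780 + 12350)/190) = 1/(-1*(-88529957/23841252) - 1/190*11570) = 1/(88529957/23841252 - 1157/19) = 1/(-25902259381/452983788) = -452983788/25902259381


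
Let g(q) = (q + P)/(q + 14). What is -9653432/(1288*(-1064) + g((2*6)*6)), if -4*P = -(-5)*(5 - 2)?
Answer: 3320780608/471428335 ≈ 7.0441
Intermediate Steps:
P = -15/4 (P = -(-1)*(-5*(5 - 2))/4 = -(-1)*(-5*3)/4 = -(-1)*(-15)/4 = -1/4*15 = -15/4 ≈ -3.7500)
g(q) = (-15/4 + q)/(14 + q) (g(q) = (q - 15/4)/(q + 14) = (-15/4 + q)/(14 + q))
-9653432/(1288*(-1064) + g((2*6)*6)) = -9653432/(1288*(-1064) + (-15/4 + (2*6)*6)/(14 + (2*6)*6)) = -9653432/(-1370432 + (-15/4 + 12*6)/(14 + 12*6)) = -9653432/(-1370432 + (-15/4 + 72)/(14 + 72)) = -9653432/(-1370432 + (273/4)/86) = -9653432/(-1370432 + (1/86)*(273/4)) = -9653432/(-1370432 + 273/344) = -9653432/(-471428335/344) = -9653432*(-344/471428335) = 3320780608/471428335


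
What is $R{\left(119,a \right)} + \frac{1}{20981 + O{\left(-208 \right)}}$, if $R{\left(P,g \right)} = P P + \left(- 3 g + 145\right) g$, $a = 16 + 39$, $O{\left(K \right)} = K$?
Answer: $\frac{271316154}{20773} \approx 13061.0$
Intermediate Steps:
$a = 55$
$R{\left(P,g \right)} = P^{2} + g \left(145 - 3 g\right)$ ($R{\left(P,g \right)} = P^{2} + \left(145 - 3 g\right) g = P^{2} + g \left(145 - 3 g\right)$)
$R{\left(119,a \right)} + \frac{1}{20981 + O{\left(-208 \right)}} = \left(119^{2} - 3 \cdot 55^{2} + 145 \cdot 55\right) + \frac{1}{20981 - 208} = \left(14161 - 9075 + 7975\right) + \frac{1}{20773} = 13061 + \frac{1}{20773} = \frac{271316154}{20773}$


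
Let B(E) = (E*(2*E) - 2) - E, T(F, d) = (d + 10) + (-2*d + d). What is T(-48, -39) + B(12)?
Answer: 284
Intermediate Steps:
T(F, d) = 10 (T(F, d) = (10 + d) - d = 10)
B(E) = -2 - E + 2*E² (B(E) = (2*E² - 2) - E = (-2 + 2*E²) - E = -2 - E + 2*E²)
T(-48, -39) + B(12) = 10 + (-2 - 1*12 + 2*12²) = 10 + (-2 - 12 + 2*144) = 10 + (-2 - 12 + 288) = 10 + 274 = 284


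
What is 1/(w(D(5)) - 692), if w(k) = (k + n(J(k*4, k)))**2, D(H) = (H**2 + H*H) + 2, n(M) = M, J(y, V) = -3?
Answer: 1/1709 ≈ 0.00058514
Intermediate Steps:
D(H) = 2 + 2*H**2 (D(H) = (H**2 + H**2) + 2 = 2*H**2 + 2 = 2 + 2*H**2)
w(k) = (-3 + k)**2 (w(k) = (k - 3)**2 = (-3 + k)**2)
1/(w(D(5)) - 692) = 1/((-3 + (2 + 2*5**2))**2 - 692) = 1/((-3 + (2 + 2*25))**2 - 692) = 1/((-3 + (2 + 50))**2 - 692) = 1/((-3 + 52)**2 - 692) = 1/(49**2 - 692) = 1/(2401 - 692) = 1/1709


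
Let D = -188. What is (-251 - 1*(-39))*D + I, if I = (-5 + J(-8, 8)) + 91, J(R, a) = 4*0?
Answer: 39942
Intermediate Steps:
J(R, a) = 0
I = 86 (I = (-5 + 0) + 91 = -5 + 91 = 86)
(-251 - 1*(-39))*D + I = (-251 - 1*(-39))*(-188) + 86 = (-251 + 39)*(-188) + 86 = -212*(-188) + 86 = 39856 + 86 = 39942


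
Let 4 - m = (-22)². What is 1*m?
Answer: -480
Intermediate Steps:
m = -480 (m = 4 - 1*(-22)² = 4 - 1*484 = 4 - 484 = -480)
1*m = 1*(-480) = -480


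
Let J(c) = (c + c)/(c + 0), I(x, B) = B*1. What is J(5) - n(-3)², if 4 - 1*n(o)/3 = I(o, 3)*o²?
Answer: -4759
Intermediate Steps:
I(x, B) = B
n(o) = 12 - 9*o²
J(c) = 2 (J(c) = (2*c)/c = 2)
J(5) - n(-3)² = 2 - (12 - 9*(-3)²)² = 2 - (12 - 9*9)² = 2 - (12 - 81)² = 2 - 1*(-69)² = 2 - 1*4761 = 2 - 4761 = -4759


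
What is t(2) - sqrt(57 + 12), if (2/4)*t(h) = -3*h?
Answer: -12 - sqrt(69) ≈ -20.307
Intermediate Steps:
t(h) = -6*h (t(h) = 2*(-3*h) = -6*h)
t(2) - sqrt(57 + 12) = -6*2 - sqrt(57 + 12) = -12 - sqrt(69)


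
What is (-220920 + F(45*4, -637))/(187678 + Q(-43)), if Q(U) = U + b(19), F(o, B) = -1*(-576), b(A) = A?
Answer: -110172/93827 ≈ -1.1742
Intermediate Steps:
F(o, B) = 576
Q(U) = 19 + U (Q(U) = U + 19 = 19 + U)
(-220920 + F(45*4, -637))/(187678 + Q(-43)) = (-220920 + 576)/(187678 + (19 - 43)) = -220344/(187678 - 24) = -220344/187654 = -220344*1/187654 = -110172/93827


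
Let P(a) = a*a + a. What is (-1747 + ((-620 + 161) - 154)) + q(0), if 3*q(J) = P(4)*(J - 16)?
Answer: -7400/3 ≈ -2466.7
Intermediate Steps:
P(a) = a + a² (P(a) = a² + a = a + a²)
q(J) = -320/3 + 20*J/3 (q(J) = ((4*(1 + 4))*(J - 16))/3 = ((4*5)*(-16 + J))/3 = (20*(-16 + J))/3 = (-320 + 20*J)/3 = -320/3 + 20*J/3)
(-1747 + ((-620 + 161) - 154)) + q(0) = (-1747 + ((-620 + 161) - 154)) + (-320/3 + (20/3)*0) = (-1747 + (-459 - 154)) + (-320/3 + 0) = (-1747 - 613) - 320/3 = -2360 - 320/3 = -7400/3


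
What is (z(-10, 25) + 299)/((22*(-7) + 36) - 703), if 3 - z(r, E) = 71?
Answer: -231/821 ≈ -0.28136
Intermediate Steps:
z(r, E) = -68 (z(r, E) = 3 - 1*71 = 3 - 71 = -68)
(z(-10, 25) + 299)/((22*(-7) + 36) - 703) = (-68 + 299)/((22*(-7) + 36) - 703) = 231/((-154 + 36) - 703) = 231/(-118 - 703) = 231/(-821) = 231*(-1/821) = -231/821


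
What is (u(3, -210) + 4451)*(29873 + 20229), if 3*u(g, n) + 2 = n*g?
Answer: 637347542/3 ≈ 2.1245e+8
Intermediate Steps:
u(g, n) = -⅔ + g*n/3 (u(g, n) = -⅔ + (n*g)/3 = -⅔ + (g*n)/3 = -⅔ + g*n/3)
(u(3, -210) + 4451)*(29873 + 20229) = ((-⅔ + (⅓)*3*(-210)) + 4451)*(29873 + 20229) = ((-⅔ - 210) + 4451)*50102 = (-632/3 + 4451)*50102 = (12721/3)*50102 = 637347542/3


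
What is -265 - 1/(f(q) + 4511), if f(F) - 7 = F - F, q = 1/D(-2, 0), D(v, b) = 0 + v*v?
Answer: -1197271/4518 ≈ -265.00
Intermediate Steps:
D(v, b) = v² (D(v, b) = 0 + v² = v²)
q = ¼ (q = 1/((-2)²) = 1/4 = ¼ ≈ 0.25000)
f(F) = 7 (f(F) = 7 + (F - F) = 7 + 0 = 7)
-265 - 1/(f(q) + 4511) = -265 - 1/(7 + 4511) = -265 - 1/4518 = -1197271/4518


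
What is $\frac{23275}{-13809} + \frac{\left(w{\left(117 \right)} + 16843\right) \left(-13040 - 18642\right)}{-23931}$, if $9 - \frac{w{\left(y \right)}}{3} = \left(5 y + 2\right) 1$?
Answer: $\frac{2203193740139}{110154393} \approx 20001.0$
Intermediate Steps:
$w{\left(y \right)} = 21 - 15 y$ ($w{\left(y \right)} = 27 - 3 \left(5 y + 2\right) 1 = 27 - 3 \left(2 + 5 y\right) 1 = 27 - 3 \left(2 + 5 y\right) = 27 - \left(6 + 15 y\right) = 21 - 15 y$)
$\frac{23275}{-13809} + \frac{\left(w{\left(117 \right)} + 16843\right) \left(-13040 - 18642\right)}{-23931} = \frac{23275}{-13809} + \frac{\left(\left(21 - 1755\right) + 16843\right) \left(-13040 - 18642\right)}{-23931} = 23275 \left(- \frac{1}{13809}\right) + \left(\left(21 - 1755\right) + 16843\right) \left(-31682\right) \left(- \frac{1}{23931}\right) = - \frac{23275}{13809} + \left(-1734 + 16843\right) \left(-31682\right) \left(- \frac{1}{23931}\right) = - \frac{23275}{13809} + 15109 \left(-31682\right) \left(- \frac{1}{23931}\right) = - \frac{23275}{13809} - - \frac{478683338}{23931} = - \frac{23275}{13809} + \frac{478683338}{23931} = \frac{2203193740139}{110154393}$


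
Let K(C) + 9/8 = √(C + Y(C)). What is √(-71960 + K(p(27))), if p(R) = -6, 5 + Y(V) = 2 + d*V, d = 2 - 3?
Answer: √(-1151378 + 16*I*√3)/4 ≈ 0.0032284 + 268.26*I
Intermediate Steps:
d = -1
Y(V) = -3 - V (Y(V) = -5 + (2 - V) = -3 - V)
K(C) = -9/8 + I*√3 (K(C) = -9/8 + √(C + (-3 - C)) = -9/8 + √(-3) = -9/8 + I*√3)
√(-71960 + K(p(27))) = √(-71960 + (-9/8 + I*√3)) = √(-575689/8 + I*√3)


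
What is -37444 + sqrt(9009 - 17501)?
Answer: -37444 + 2*I*sqrt(2123) ≈ -37444.0 + 92.152*I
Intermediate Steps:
-37444 + sqrt(9009 - 17501) = -37444 + sqrt(-8492) = -37444 + 2*I*sqrt(2123)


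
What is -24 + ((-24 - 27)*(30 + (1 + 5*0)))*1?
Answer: -1605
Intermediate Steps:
-24 + ((-24 - 27)*(30 + (1 + 5*0)))*1 = -24 - 51*(30 + (1 + 0))*1 = -24 - 51*(30 + 1)*1 = -24 - 51*31*1 = -24 - 1581*1 = -24 - 1581 = -1605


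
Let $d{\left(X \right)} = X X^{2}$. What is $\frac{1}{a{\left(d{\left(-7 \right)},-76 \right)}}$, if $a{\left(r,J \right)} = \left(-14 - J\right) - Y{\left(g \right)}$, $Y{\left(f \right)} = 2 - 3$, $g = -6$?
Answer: $\frac{1}{63} \approx 0.015873$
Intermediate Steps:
$Y{\left(f \right)} = -1$ ($Y{\left(f \right)} = 2 - 3 = -1$)
$d{\left(X \right)} = X^{3}$
$a{\left(r,J \right)} = -13 - J$ ($a{\left(r,J \right)} = \left(-14 - J\right) - -1 = \left(-14 - J\right) + 1 = -13 - J$)
$\frac{1}{a{\left(d{\left(-7 \right)},-76 \right)}} = \frac{1}{-13 - -76} = \frac{1}{-13 + 76} = \frac{1}{63}$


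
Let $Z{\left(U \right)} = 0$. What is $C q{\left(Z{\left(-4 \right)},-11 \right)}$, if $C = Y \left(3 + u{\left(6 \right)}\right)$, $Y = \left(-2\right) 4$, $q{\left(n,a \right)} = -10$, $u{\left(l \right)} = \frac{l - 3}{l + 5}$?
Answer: $\frac{2880}{11} \approx 261.82$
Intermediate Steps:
$u{\left(l \right)} = \frac{-3 + l}{5 + l}$
$Y = -8$
$C = - \frac{288}{11}$ ($C = - 8 \left(3 + \frac{-3 + 6}{5 + 6}\right) = - 8 \left(3 + \frac{1}{11} \cdot 3\right) = - 8 \left(3 + \frac{3}{11}\right) = \left(-8\right) \frac{36}{11} = - \frac{288}{11} \approx -26.182$)
$C q{\left(Z{\left(-4 \right)},-11 \right)} = \left(- \frac{288}{11}\right) \left(-10\right) = \frac{2880}{11}$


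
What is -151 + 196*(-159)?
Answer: -31315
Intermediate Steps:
-151 + 196*(-159) = -151 - 31164 = -31315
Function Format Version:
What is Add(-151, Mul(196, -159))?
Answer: -31315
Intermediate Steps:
Add(-151, Mul(196, -159)) = Add(-151, -31164) = -31315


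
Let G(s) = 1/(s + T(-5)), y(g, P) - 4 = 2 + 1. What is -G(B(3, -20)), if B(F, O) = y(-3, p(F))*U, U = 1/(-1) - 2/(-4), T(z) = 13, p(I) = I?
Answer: -2/19 ≈ -0.10526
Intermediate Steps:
y(g, P) = 7 (y(g, P) = 4 + (2 + 1) = 4 + 3 = 7)
U = -1/2 (U = 1*(-1) - 2*(-1/4) = -1 + 1/2 = -1/2 ≈ -0.50000)
B(F, O) = -7/2 (B(F, O) = 7*(-1/2) = -7/2)
G(s) = 1/(13 + s) (G(s) = 1/(s + 13) = 1/(13 + s))
-G(B(3, -20)) = -1/(13 - 7/2) = -1/19/2 = -1*2/19 = -2/19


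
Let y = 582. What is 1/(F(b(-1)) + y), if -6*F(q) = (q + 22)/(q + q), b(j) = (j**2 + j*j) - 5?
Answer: 36/20971 ≈ 0.0017167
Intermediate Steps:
b(j) = -5 + 2*j**2 (b(j) = (j**2 + j**2) - 5 = 2*j**2 - 5 = -5 + 2*j**2)
F(q) = -(22 + q)/(12*q) (F(q) = -(q + 22)/(6*(q + q)) = -(22 + q)/(6*(2*q)) = -(22 + q)*1/(2*q)/6 = -(22 + q)/(12*q))
1/(F(b(-1)) + y) = 1/((-22 - (-5 + 2*(-1)**2))/(12*(-5 + 2*(-1)**2)) + 582) = 1/((-22 - (-5 + 2*1))/(12*(-5 + 2*1)) + 582) = 1/((-22 - (-5 + 2))/(12*(-5 + 2)) + 582) = 1/((1/12)*(-22 - 1*(-3))/(-3) + 582) = 1/((1/12)*(-1/3)*(-22 + 3) + 582) = 1/((1/12)*(-1/3)*(-19) + 582) = 1/(19/36 + 582) = 1/(20971/36) = 36/20971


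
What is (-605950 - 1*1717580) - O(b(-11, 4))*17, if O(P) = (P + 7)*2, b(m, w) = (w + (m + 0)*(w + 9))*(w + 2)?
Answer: -2295412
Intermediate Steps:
b(m, w) = (2 + w)*(w + m*(9 + w)) (b(m, w) = (w + m*(9 + w))*(2 + w) = (2 + w)*(w + m*(9 + w)))
O(P) = 14 + 2*P (O(P) = (7 + P)*2 = 14 + 2*P)
(-605950 - 1*1717580) - O(b(-11, 4))*17 = (-605950 - 1*1717580) - (14 + 2*(4**2 + 2*4 + 18*(-11) - 11*4**2 + 11*(-11)*4))*17 = (-605950 - 1717580) - (14 + 2*(16 + 8 - 198 - 11*16 - 484))*17 = -2323530 - (14 + 2*(16 + 8 - 198 - 176 - 484))*17 = -2323530 - (14 + 2*(-834))*17 = -2323530 - (14 - 1668)*17 = -2323530 - (-1654)*17 = -2323530 - 1*(-28118) = -2323530 + 28118 = -2295412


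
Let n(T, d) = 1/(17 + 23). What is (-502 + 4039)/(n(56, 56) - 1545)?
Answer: -141480/61799 ≈ -2.2894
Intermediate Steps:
n(T, d) = 1/40
(-502 + 4039)/(n(56, 56) - 1545) = (-502 + 4039)/(1/40 - 1545) = 3537/(-61799/40) = 3537*(-40/61799) = -141480/61799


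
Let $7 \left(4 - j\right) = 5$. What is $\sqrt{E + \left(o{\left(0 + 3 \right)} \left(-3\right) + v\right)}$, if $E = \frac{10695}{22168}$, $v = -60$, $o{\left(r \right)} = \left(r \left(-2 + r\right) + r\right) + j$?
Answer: $\frac{3 i \sqrt{58442967030}}{77588} \approx 9.3474 i$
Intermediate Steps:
$j = \frac{23}{7}$ ($j = 4 - \frac{5}{7} = \frac{23}{7} \approx 3.2857$)
$o{\left(r \right)} = \frac{23}{7} + r + r \left(-2 + r\right)$ ($o{\left(r \right)} = \left(r \left(-2 + r\right) + r\right) + \frac{23}{7} = \left(r + r \left(-2 + r\right)\right) + \frac{23}{7} = \frac{23}{7} + r + r \left(-2 + r\right)$)
$E = \frac{10695}{22168}$ ($E = 10695 \cdot \frac{1}{22168} = \frac{10695}{22168} \approx 0.48245$)
$\sqrt{E + \left(o{\left(0 + 3 \right)} \left(-3\right) + v\right)} = \sqrt{\frac{10695}{22168} - \left(60 - \left(\frac{23}{7} + \left(0 + 3\right)^{2} - \left(0 + 3\right)\right) \left(-3\right)\right)} = \sqrt{\frac{10695}{22168} - \left(60 - \left(\frac{23}{7} + 3^{2} - 3\right) \left(-3\right)\right)} = \sqrt{\frac{10695}{22168} - \left(60 - \left(\frac{23}{7} + 9 - 3\right) \left(-3\right)\right)} = \sqrt{\frac{10695}{22168} + \left(\frac{65}{7} \left(-3\right) - 60\right)} = \sqrt{\frac{10695}{22168} - \frac{615}{7}} = \sqrt{- \frac{13558455}{155176}} = \frac{3 i \sqrt{58442967030}}{77588}$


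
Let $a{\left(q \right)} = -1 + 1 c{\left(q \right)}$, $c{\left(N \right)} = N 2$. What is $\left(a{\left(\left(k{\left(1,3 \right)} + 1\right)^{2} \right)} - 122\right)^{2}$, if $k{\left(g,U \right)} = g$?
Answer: $13225$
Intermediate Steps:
$c{\left(N \right)} = 2 N$
$a{\left(q \right)} = -1 + 2 q$ ($a{\left(q \right)} = -1 + 1 \cdot 2 q = -1 + 2 q$)
$\left(a{\left(\left(k{\left(1,3 \right)} + 1\right)^{2} \right)} - 122\right)^{2} = \left(\left(-1 + 2 \left(1 + 1\right)^{2}\right) - 122\right)^{2} = \left(\left(-1 + 2 \cdot 2^{2}\right) - 122\right)^{2} = \left(\left(-1 + 2 \cdot 4\right) - 122\right)^{2} = \left(\left(-1 + 8\right) - 122\right)^{2} = \left(7 - 122\right)^{2} = \left(-115\right)^{2} = 13225$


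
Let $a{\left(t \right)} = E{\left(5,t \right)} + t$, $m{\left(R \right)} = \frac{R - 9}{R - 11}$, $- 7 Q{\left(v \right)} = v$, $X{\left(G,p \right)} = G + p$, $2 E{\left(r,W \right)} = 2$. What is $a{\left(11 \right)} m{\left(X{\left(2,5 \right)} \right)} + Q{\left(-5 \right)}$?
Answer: $\frac{47}{7} \approx 6.7143$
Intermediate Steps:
$E{\left(r,W \right)} = 1$ ($E{\left(r,W \right)} = \frac{1}{2} \cdot 2 = 1$)
$Q{\left(v \right)} = - \frac{v}{7}$
$m{\left(R \right)} = \frac{-9 + R}{-11 + R}$
$a{\left(t \right)} = 1 + t$
$a{\left(11 \right)} m{\left(X{\left(2,5 \right)} \right)} + Q{\left(-5 \right)} = \left(1 + 11\right) \frac{-9 + \left(2 + 5\right)}{-11 + \left(2 + 5\right)} - - \frac{5}{7} = 12 \frac{-9 + 7}{-11 + 7} + \frac{5}{7} = 12 \frac{1}{-4} \left(-2\right) + \frac{5}{7} = 12 \left(\left(- \frac{1}{4}\right) \left(-2\right)\right) + \frac{5}{7} = 12 \cdot \frac{1}{2} + \frac{5}{7} = 6 + \frac{5}{7} = \frac{47}{7}$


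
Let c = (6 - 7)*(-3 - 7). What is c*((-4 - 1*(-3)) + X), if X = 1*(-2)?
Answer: -30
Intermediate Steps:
X = -2
c = 10 (c = -1*(-10) = 10)
c*((-4 - 1*(-3)) + X) = 10*((-4 - 1*(-3)) - 2) = 10*((-4 + 3) - 2) = 10*(-1 - 2) = 10*(-3) = -30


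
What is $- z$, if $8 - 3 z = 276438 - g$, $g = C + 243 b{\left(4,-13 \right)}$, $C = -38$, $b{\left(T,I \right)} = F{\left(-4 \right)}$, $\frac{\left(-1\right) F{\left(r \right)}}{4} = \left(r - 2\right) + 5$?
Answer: $91832$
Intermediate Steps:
$F{\left(r \right)} = -12 - 4 r$ ($F{\left(r \right)} = - 4 \left(\left(r - 2\right) + 5\right) = - 4 \left(\left(-2 + r\right) + 5\right) = - 4 \left(3 + r\right) = -12 - 4 r$)
$b{\left(T,I \right)} = 4$ ($b{\left(T,I \right)} = -12 - -16 = -12 + 16 = 4$)
$g = 934$ ($g = -38 + 243 \cdot 4 = -38 + 972 = 934$)
$z = -91832$ ($z = \frac{8}{3} - \frac{276438 - 934}{3} = \frac{8}{3} - \frac{275504}{3} = -91832$)
$- z = \left(-1\right) \left(-91832\right) = 91832$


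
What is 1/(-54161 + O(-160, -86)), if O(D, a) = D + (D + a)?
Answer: -1/54567 ≈ -1.8326e-5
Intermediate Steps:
O(D, a) = a + 2*D
1/(-54161 + O(-160, -86)) = 1/(-54161 + (-86 + 2*(-160))) = 1/(-54161 + (-86 - 320)) = 1/(-54161 - 406) = 1/(-54567) = -1/54567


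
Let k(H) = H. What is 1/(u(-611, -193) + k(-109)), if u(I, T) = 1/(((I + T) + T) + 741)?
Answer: -256/27905 ≈ -0.0091740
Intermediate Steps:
u(I, T) = 1/(741 + I + 2*T) (u(I, T) = 1/((I + 2*T) + 741) = 1/(741 + I + 2*T))
1/(u(-611, -193) + k(-109)) = 1/(1/(741 - 611 + 2*(-193)) - 109) = 1/(1/(741 - 611 - 386) - 109) = 1/(1/(-256) - 109) = 1/(-1/256 - 109) = 1/(-27905/256) = -256/27905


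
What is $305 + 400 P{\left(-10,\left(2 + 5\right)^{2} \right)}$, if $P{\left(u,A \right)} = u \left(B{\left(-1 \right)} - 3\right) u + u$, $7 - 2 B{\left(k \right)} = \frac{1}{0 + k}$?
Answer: $36305$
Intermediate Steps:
$B{\left(k \right)} = \frac{7}{2} - \frac{1}{2 k}$ ($B{\left(k \right)} = \frac{7}{2} - \frac{1}{2 \left(0 + k\right)} = \frac{7}{2} - \frac{1}{2 k}$)
$P{\left(u,A \right)} = u + u^{2}$ ($P{\left(u,A \right)} = u \left(\frac{-1 + 7 \left(-1\right)}{2 \left(-1\right)} - 3\right) u + u = u \left(\frac{1}{2} \left(-1\right) \left(-1 - 7\right) - 3\right) u + u = u \left(\frac{1}{2} \left(-1\right) \left(-8\right) - 3\right) u + u = u \left(4 - 3\right) u + u = u 1 u + u = u u + u = u^{2} + u = u + u^{2}$)
$305 + 400 P{\left(-10,\left(2 + 5\right)^{2} \right)} = 305 + 400 \left(- 10 \left(1 - 10\right)\right) = 305 + 400 \left(\left(-10\right) \left(-9\right)\right) = 305 + 400 \cdot 90 = 305 + 36000 = 36305$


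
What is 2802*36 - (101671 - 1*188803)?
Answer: 188004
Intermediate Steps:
2802*36 - (101671 - 1*188803) = 100872 - (101671 - 188803) = 100872 - 1*(-87132) = 100872 + 87132 = 188004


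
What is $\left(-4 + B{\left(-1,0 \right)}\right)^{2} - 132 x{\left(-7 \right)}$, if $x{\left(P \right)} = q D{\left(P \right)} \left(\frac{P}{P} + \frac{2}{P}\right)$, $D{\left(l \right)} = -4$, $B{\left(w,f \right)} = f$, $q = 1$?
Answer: $\frac{2752}{7} \approx 393.14$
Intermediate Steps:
$x{\left(P \right)} = -4 - \frac{8}{P}$ ($x{\left(P \right)} = 1 \left(-4\right) \left(\frac{P}{P} + \frac{2}{P}\right) = - 4 \left(1 + \frac{2}{P}\right) = -4 - \frac{8}{P}$)
$\left(-4 + B{\left(-1,0 \right)}\right)^{2} - 132 x{\left(-7 \right)} = \left(-4 + 0\right)^{2} - 132 \left(-4 - \frac{8}{-7}\right) = \left(-4\right)^{2} - 132 \left(-4 - - \frac{8}{7}\right) = 16 - 132 \left(-4 + \frac{8}{7}\right) = 16 - - \frac{2640}{7} = 16 + \frac{2640}{7} = \frac{2752}{7}$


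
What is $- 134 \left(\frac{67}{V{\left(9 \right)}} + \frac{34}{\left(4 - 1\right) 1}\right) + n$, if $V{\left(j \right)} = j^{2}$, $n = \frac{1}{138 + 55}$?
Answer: $- \frac{25473989}{15633} \approx -1629.5$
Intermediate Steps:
$n = \frac{1}{193} \approx 0.0051813$
$- 134 \left(\frac{67}{V{\left(9 \right)}} + \frac{34}{\left(4 - 1\right) 1}\right) + n = - 134 \left(\frac{67}{9^{2}} + \frac{34}{\left(4 - 1\right) 1}\right) + \frac{1}{193} = - 134 \left(\frac{67}{81} + \frac{34}{3 \cdot 1}\right) + \frac{1}{193} = - 134 \left(67 \cdot \frac{1}{81} + \frac{34}{3}\right) + \frac{1}{193} = - 134 \left(\frac{67}{81} + 34 \cdot \frac{1}{3}\right) + \frac{1}{193} = - 134 \left(\frac{67}{81} + \frac{34}{3}\right) + \frac{1}{193} = \left(-134\right) \frac{985}{81} + \frac{1}{193} = - \frac{131990}{81} + \frac{1}{193} = - \frac{25473989}{15633}$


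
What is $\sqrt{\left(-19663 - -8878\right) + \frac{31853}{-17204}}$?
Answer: $\frac{i \sqrt{798166646893}}{8602} \approx 103.86 i$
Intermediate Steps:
$\sqrt{\left(-19663 - -8878\right) + \frac{31853}{-17204}} = \sqrt{\left(-19663 + 8878\right) + 31853 \left(- \frac{1}{17204}\right)} = \sqrt{-10785 - \frac{31853}{17204}} = \sqrt{- \frac{185576993}{17204}} = \frac{i \sqrt{798166646893}}{8602}$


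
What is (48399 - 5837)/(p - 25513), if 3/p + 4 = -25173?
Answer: -535791737/321170402 ≈ -1.6682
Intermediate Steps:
p = -3/25177 (p = 3/(-4 - 25173) = 3/(-25177) = 3*(-1/25177) = -3/25177 ≈ -0.00011916)
(48399 - 5837)/(p - 25513) = (48399 - 5837)/(-3/25177 - 25513) = 42562/(-642340804/25177) = 42562*(-25177/642340804) = -535791737/321170402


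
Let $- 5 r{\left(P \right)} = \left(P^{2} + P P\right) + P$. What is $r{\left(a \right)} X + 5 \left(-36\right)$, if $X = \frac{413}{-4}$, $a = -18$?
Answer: $\frac{25659}{2} \approx 12830.0$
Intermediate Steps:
$X = - \frac{413}{4}$ ($X = 413 \left(- \frac{1}{4}\right) = - \frac{413}{4} \approx -103.25$)
$r{\left(P \right)} = - \frac{2 P^{2}}{5} - \frac{P}{5}$ ($r{\left(P \right)} = - \frac{\left(P^{2} + P P\right) + P}{5} = - \frac{\left(P^{2} + P^{2}\right) + P}{5} = - \frac{2 P^{2} + P}{5} = - \frac{P + 2 P^{2}}{5} = - \frac{2 P^{2}}{5} - \frac{P}{5}$)
$r{\left(a \right)} X + 5 \left(-36\right) = \left(- \frac{1}{5}\right) \left(-18\right) \left(1 + 2 \left(-18\right)\right) \left(- \frac{413}{4}\right) + 5 \left(-36\right) = \left(- \frac{1}{5}\right) \left(-18\right) \left(1 - 36\right) \left(- \frac{413}{4}\right) - 180 = \left(- \frac{1}{5}\right) \left(-18\right) \left(-35\right) \left(- \frac{413}{4}\right) - 180 = \left(-126\right) \left(- \frac{413}{4}\right) - 180 = \frac{26019}{2} - 180 = \frac{25659}{2}$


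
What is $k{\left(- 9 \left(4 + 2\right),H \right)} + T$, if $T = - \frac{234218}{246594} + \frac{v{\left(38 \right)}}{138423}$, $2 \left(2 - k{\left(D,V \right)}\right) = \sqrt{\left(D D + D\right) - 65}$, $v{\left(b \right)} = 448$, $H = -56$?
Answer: $\frac{5992979737}{5689046877} - \frac{\sqrt{2797}}{2} \approx -25.39$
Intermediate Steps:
$k{\left(D,V \right)} = 2 - \frac{\sqrt{-65 + D + D^{2}}}{2}$ ($k{\left(D,V \right)} = 2 - \frac{\sqrt{\left(D D + D\right) - 65}}{2} = 2 - \frac{\sqrt{\left(D^{2} + D\right) - 65}}{2} = 2 - \frac{\sqrt{\left(D + D^{2}\right) - 65}}{2} = 2 - \frac{\sqrt{-65 + D + D^{2}}}{2}$)
$T = - \frac{5385114017}{5689046877}$ ($T = - \frac{234218}{246594} + \frac{448}{138423} = \left(-234218\right) \frac{1}{246594} + 448 \cdot \frac{1}{138423} = - \frac{117109}{123297} + \frac{448}{138423} = - \frac{5385114017}{5689046877} \approx -0.94658$)
$k{\left(- 9 \left(4 + 2\right),H \right)} + T = \left(2 - \frac{\sqrt{-65 - 9 \left(4 + 2\right) + \left(- 9 \left(4 + 2\right)\right)^{2}}}{2}\right) - \frac{5385114017}{5689046877} = \left(2 - \frac{\sqrt{-65 - 54 + \left(\left(-9\right) 6\right)^{2}}}{2}\right) - \frac{5385114017}{5689046877} = \left(2 - \frac{\sqrt{-65 - 54 + \left(-54\right)^{2}}}{2}\right) - \frac{5385114017}{5689046877} = \left(2 - \frac{\sqrt{-65 - 54 + 2916}}{2}\right) - \frac{5385114017}{5689046877} = \left(2 - \frac{\sqrt{2797}}{2}\right) - \frac{5385114017}{5689046877} = \frac{5992979737}{5689046877} - \frac{\sqrt{2797}}{2}$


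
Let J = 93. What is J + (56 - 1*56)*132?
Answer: 93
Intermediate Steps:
J + (56 - 1*56)*132 = 93 + (56 - 1*56)*132 = 93 + (56 - 56)*132 = 93 + 0*132 = 93 + 0 = 93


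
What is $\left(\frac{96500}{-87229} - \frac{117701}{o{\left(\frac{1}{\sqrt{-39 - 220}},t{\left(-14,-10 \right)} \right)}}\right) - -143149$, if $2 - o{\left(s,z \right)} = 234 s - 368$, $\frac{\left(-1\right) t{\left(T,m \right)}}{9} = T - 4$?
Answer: $\frac{221220075664400253}{1548831843512} + \frac{13771017 i \sqrt{259}}{17755928} \approx 1.4283 \cdot 10^{5} + 12.482 i$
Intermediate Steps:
$t{\left(T,m \right)} = 36 - 9 T$ ($t{\left(T,m \right)} = - 9 \left(T - 4\right) = - 9 \left(-4 + T\right) = 36 - 9 T$)
$o{\left(s,z \right)} = 370 - 234 s$ ($o{\left(s,z \right)} = 2 - \left(234 s - 368\right) = 2 - \left(-368 + 234 s\right) = 370 - 234 s$)
$\left(\frac{96500}{-87229} - \frac{117701}{o{\left(\frac{1}{\sqrt{-39 - 220}},t{\left(-14,-10 \right)} \right)}}\right) - -143149 = \left(\frac{96500}{-87229} - \frac{117701}{370 - \frac{234}{\sqrt{-39 - 220}}}\right) - -143149 = \left(96500 \left(- \frac{1}{87229}\right) - \frac{117701}{370 - \frac{234}{\sqrt{-259}}}\right) + 143149 = \left(- \frac{96500}{87229} - \frac{117701}{370 - \frac{234}{i \sqrt{259}}}\right) + 143149 = \left(- \frac{96500}{87229} - \frac{117701}{370 - 234 \left(- \frac{i \sqrt{259}}{259}\right)}\right) + 143149 = \left(- \frac{96500}{87229} - \frac{117701}{370 + \frac{234 i \sqrt{259}}{259}}\right) + 143149 = \frac{12486647621}{87229} - \frac{117701}{370 + \frac{234 i \sqrt{259}}{259}}$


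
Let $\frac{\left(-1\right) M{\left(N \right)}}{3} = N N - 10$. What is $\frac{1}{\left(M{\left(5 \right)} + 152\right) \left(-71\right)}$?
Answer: $- \frac{1}{7597} \approx -0.00013163$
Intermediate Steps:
$M{\left(N \right)} = 30 - 3 N^{2}$ ($M{\left(N \right)} = - 3 \left(N N - 10\right) = - 3 \left(N^{2} - 10\right) = - 3 \left(-10 + N^{2}\right) = 30 - 3 N^{2}$)
$\frac{1}{\left(M{\left(5 \right)} + 152\right) \left(-71\right)} = \frac{1}{\left(\left(30 - 3 \cdot 5^{2}\right) + 152\right) \left(-71\right)} = \frac{1}{\left(\left(30 - 75\right) + 152\right) \left(-71\right)} = \frac{1}{\left(-45 + 152\right) \left(-71\right)} = \frac{1}{107 \left(-71\right)} = \frac{1}{-7597} = - \frac{1}{7597}$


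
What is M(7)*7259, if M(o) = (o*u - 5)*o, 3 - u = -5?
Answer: 2591463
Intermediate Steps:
u = 8 (u = 3 - 1*(-5) = 3 + 5 = 8)
M(o) = o*(-5 + 8*o) (M(o) = (o*8 - 5)*o = (8*o - 5)*o = (-5 + 8*o)*o = o*(-5 + 8*o))
M(7)*7259 = (7*(-5 + 8*7))*7259 = (7*(-5 + 56))*7259 = (7*51)*7259 = 357*7259 = 2591463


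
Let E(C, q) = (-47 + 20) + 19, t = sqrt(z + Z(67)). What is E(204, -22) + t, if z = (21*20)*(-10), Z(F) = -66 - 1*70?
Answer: -8 + 4*I*sqrt(271) ≈ -8.0 + 65.848*I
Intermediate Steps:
Z(F) = -136 (Z(F) = -66 - 70 = -136)
z = -4200 (z = 420*(-10) = -4200)
t = 4*I*sqrt(271) (t = sqrt(-4200 - 136) = sqrt(-4336) = 4*I*sqrt(271) ≈ 65.848*I)
E(C, q) = -8 (E(C, q) = -27 + 19 = -8)
E(204, -22) + t = -8 + 4*I*sqrt(271)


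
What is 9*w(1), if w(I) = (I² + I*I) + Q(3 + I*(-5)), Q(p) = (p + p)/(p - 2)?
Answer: 27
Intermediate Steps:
Q(p) = 2*p/(-2 + p) (Q(p) = (2*p)/(-2 + p) = 2*p/(-2 + p))
w(I) = 2*I² + 2*(3 - 5*I)/(1 - 5*I) (w(I) = (I² + I*I) + 2*(3 + I*(-5))/(-2 + (3 + I*(-5))) = (I² + I²) + 2*(3 - 5*I)/(-2 + (3 - 5*I)) = 2*I² + 2*(3 - 5*I)/(1 - 5*I))
9*w(1) = 9*(2*(-3 + 5*1 + 1²*(-1 + 5*1))/(-1 + 5*1)) = 9*(2*(-3 + 5 + 1*(-1 + 5))/(-1 + 5)) = 9*(2*(-3 + 5 + 1*4)/4) = 9*(2*(¼)*(-3 + 5 + 4)) = 9*(2*(¼)*6) = 9*3 = 27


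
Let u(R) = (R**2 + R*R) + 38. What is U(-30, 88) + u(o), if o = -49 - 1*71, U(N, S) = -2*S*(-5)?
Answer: 29718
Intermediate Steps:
U(N, S) = 10*S
o = -120 (o = -49 - 71 = -120)
u(R) = 38 + 2*R**2 (u(R) = (R**2 + R**2) + 38 = 2*R**2 + 38 = 38 + 2*R**2)
U(-30, 88) + u(o) = 10*88 + (38 + 2*(-120)**2) = 880 + (38 + 2*14400) = 880 + (38 + 28800) = 880 + 28838 = 29718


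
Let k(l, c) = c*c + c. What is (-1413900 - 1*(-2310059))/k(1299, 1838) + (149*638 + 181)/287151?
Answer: 193087367645/323531308794 ≈ 0.59681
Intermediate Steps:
k(l, c) = c + c² (k(l, c) = c² + c = c + c²)
(-1413900 - 1*(-2310059))/k(1299, 1838) + (149*638 + 181)/287151 = (-1413900 - 1*(-2310059))/((1838*(1 + 1838))) + (149*638 + 181)/287151 = (-1413900 + 2310059)/((1838*1839)) + (95062 + 181)*(1/287151) = 896159/3380082 + 95243*(1/287151) = 896159*(1/3380082) + 95243/287151 = 896159/3380082 + 95243/287151 = 193087367645/323531308794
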